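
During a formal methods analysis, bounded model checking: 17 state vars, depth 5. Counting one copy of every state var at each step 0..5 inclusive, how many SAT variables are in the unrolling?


BMC unrolls to depth k, creating one copy of each state var for steps 0..k.
Step count = 5 + 1 = 6 (steps 0 through 5)
Vars per step = 17
Total = 17 * 6 = 102

102


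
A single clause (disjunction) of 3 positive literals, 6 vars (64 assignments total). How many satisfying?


Step 1: Total=2^6=64
Step 2: Unsat when all 3 false: 2^3=8
Step 3: Sat=64-8=56

56


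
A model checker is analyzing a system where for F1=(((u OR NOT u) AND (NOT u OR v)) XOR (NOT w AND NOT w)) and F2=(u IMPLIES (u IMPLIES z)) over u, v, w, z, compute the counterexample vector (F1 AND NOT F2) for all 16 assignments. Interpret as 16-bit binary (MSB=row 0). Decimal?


F1 = (((u OR NOT u) AND (NOT u OR v)) XOR (NOT w AND NOT w))
F2 = (u IMPLIES (u IMPLIES z))
Counterexample to F1=>F2 is where F1=1 and F2=0.
Evaluate each row (bits = u,v,w,z, MSB first):
  row 0 [0000]: F1=0 F2=1 -> F1&~F2 -> 0
  row 1 [0001]: F1=0 F2=1 -> F1&~F2 -> 0
  row 2 [0010]: F1=1 F2=1 -> F1&~F2 -> 0
  row 3 [0011]: F1=1 F2=1 -> F1&~F2 -> 0
  row 4 [0100]: F1=0 F2=1 -> F1&~F2 -> 0
  row 5 [0101]: F1=0 F2=1 -> F1&~F2 -> 0
  row 6 [0110]: F1=1 F2=1 -> F1&~F2 -> 0
  row 7 [0111]: F1=1 F2=1 -> F1&~F2 -> 0
  row 8 [1000]: F1=1 F2=0 -> F1&~F2 -> 1
  row 9 [1001]: F1=1 F2=1 -> F1&~F2 -> 0
  row 10 [1010]: F1=0 F2=0 -> F1&~F2 -> 0
  row 11 [1011]: F1=0 F2=1 -> F1&~F2 -> 0
  row 12 [1100]: F1=0 F2=0 -> F1&~F2 -> 0
  row 13 [1101]: F1=0 F2=1 -> F1&~F2 -> 0
  row 14 [1110]: F1=1 F2=0 -> F1&~F2 -> 1
  row 15 [1111]: F1=1 F2=1 -> F1&~F2 -> 0
Full result column, 4 rows per line (u,v fixed per line; w,z runs 00..11 left to right):
  rows 0-3 [u,v=00]: 0000  = hex 0
  rows 4-7 [u,v=01]: 0000  = hex 0
  rows 8-11 [u,v=10]: 1000  = hex 8
  rows 12-15 [u,v=11]: 0010  = hex 2
Counterexample vector (row 0 .. row 15) = 0000000010000010
Output column grouped in 4s = 0000 0000 1000 0010 = 0x0082
Convert to decimal digit by digit (value = value*16 + digit):
  0 -> 0
  0*16 + 0 = 0
  0*16 + 8 = 8
  8*16 + 2 = 130
Decimal = 130

130


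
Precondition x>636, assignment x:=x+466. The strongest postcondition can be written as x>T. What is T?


Formula: sp(P, x:=E) = exists old_x. (x = E[old_x/x]) AND P[old_x/x] (old_x is the value of x before the assignment; eliminate old_x by solving x = E[old_x/x] for old_x)
Step 1: Precondition P: x>636, i.e. old_x > 636
Step 2: Assignment gives x = old_x + 466, so old_x = x - 466
Step 3: Substitute into P: x - 466 > 636
Step 4: Simplify: x > 636+466 = 1102

1102


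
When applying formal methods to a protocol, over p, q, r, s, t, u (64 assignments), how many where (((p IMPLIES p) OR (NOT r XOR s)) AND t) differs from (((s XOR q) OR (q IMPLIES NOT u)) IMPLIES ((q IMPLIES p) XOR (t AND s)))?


F1 = (((p IMPLIES p) OR (NOT r XOR s)) AND t)
F2 = (((s XOR q) OR (q IMPLIES NOT u)) IMPLIES ((q IMPLIES p) XOR (t AND s)))
Evaluate both on each of 64 rows (bits = p,q,r,s,t,u):
  row 0 [000000]: F1=0 F2=1 (differ) -> 1
  row 1 [000001]: F1=0 F2=1 (differ) -> 1
  row 2 [000010]: F1=1 F2=1 -> 0
  row 3 [000011]: F1=1 F2=1 -> 0
  row 4 [000100]: F1=0 F2=1 (differ) -> 1
  (every remaining row is evaluated the same way; all 64 results are listed next)
Full result column, 8 rows per line (p,q,r fixed per line; s,t,u runs 000..111 left to right):
  rows 0-7 [p,q,r=000]: 11001111  (ones: 6)
  rows 8-15 [p,q,r=001]: 11001111  (ones: 6)
  rows 16-23 [p,q,r=010]: 00110100  (ones: 3)
  rows 24-31 [p,q,r=011]: 00110100  (ones: 3)
  rows 32-39 [p,q,r=100]: 11001111  (ones: 6)
  rows 40-47 [p,q,r=101]: 11001111  (ones: 6)
  rows 48-55 [p,q,r=110]: 11001110  (ones: 5)
  rows 56-63 [p,q,r=111]: 11001110  (ones: 5)
Disagreements = 6+6+3+3+6+6+5+5 = 40

40


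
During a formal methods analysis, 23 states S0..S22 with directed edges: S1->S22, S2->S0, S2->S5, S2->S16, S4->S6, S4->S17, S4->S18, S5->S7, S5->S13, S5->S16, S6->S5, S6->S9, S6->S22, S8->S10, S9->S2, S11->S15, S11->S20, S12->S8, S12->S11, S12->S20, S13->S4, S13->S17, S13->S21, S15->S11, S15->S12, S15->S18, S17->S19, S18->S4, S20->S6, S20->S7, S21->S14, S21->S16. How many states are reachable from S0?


BFS from S0:
  layer 0: {S0}
Reachable set: {S0}
Count = 1

1


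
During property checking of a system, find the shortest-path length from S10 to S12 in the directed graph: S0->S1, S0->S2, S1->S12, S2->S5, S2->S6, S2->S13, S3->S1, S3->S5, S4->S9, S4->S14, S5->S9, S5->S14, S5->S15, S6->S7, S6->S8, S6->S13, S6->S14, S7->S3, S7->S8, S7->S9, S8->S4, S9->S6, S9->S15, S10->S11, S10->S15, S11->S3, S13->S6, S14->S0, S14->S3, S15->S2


BFS layer-by-layer from S10:
  dist 0: {S10}
  dist 1: {S11, S15}
  dist 2: {S2, S3}
  dist 3: {S1, S5, S6, S13}
  dist 4: {S7, S8, S9, S12, S14}
  -> S12 reached at distance 4
Shortest path length = 4

4


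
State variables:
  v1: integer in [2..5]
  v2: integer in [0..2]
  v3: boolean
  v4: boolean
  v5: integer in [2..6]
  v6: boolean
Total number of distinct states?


State space = product of domain sizes of all variables.
Domain sizes:
  v1 (integer in [2..5]): 4
  v2 (integer in [0..2]): 3
  v3 (boolean): 2
  v4 (boolean): 2
  v5 (integer in [2..6]): 5
  v6 (boolean): 2
Product = 4 * 3 * 2 * 2 * 5 * 2 = 480

480


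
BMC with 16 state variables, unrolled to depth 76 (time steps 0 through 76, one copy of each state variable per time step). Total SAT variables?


BMC unrolls to depth k, creating one copy of each state var for steps 0..k.
Step count = 76 + 1 = 77 (steps 0 through 76)
Vars per step = 16
Total = 16 * 77 = 1232

1232


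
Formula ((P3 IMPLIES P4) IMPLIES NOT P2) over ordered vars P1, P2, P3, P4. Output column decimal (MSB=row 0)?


Formula: ((P3 IMPLIES P4) IMPLIES NOT P2) over P1, P2, P3, P4 (16 rows)
Evaluate each row (bits = P1,P2,P3,P4, MSB first):
  row 0 [0000]: ((0 IMPLIES 0) IMPLIES NOT 0) -> 1
  row 1 [0001]: ((0 IMPLIES 1) IMPLIES NOT 0) -> 1
  row 2 [0010]: ((1 IMPLIES 0) IMPLIES NOT 0) -> 1
  row 3 [0011]: ((1 IMPLIES 1) IMPLIES NOT 0) -> 1
  row 4 [0100]: ((0 IMPLIES 0) IMPLIES NOT 1) -> 0
  row 5 [0101]: ((0 IMPLIES 1) IMPLIES NOT 1) -> 0
  row 6 [0110]: ((1 IMPLIES 0) IMPLIES NOT 1) -> 1
  row 7 [0111]: ((1 IMPLIES 1) IMPLIES NOT 1) -> 0
  row 8 [1000]: ((0 IMPLIES 0) IMPLIES NOT 0) -> 1
  row 9 [1001]: ((0 IMPLIES 1) IMPLIES NOT 0) -> 1
  row 10 [1010]: ((1 IMPLIES 0) IMPLIES NOT 0) -> 1
  row 11 [1011]: ((1 IMPLIES 1) IMPLIES NOT 0) -> 1
  row 12 [1100]: ((0 IMPLIES 0) IMPLIES NOT 1) -> 0
  row 13 [1101]: ((0 IMPLIES 1) IMPLIES NOT 1) -> 0
  row 14 [1110]: ((1 IMPLIES 0) IMPLIES NOT 1) -> 1
  row 15 [1111]: ((1 IMPLIES 1) IMPLIES NOT 1) -> 0
Full result column, 4 rows per line (P1,P2 fixed per line; P3,P4 runs 00..11 left to right):
  rows 0-3 [P1,P2=00]: 1111  = hex F
  rows 4-7 [P1,P2=01]: 0010  = hex 2
  rows 8-11 [P1,P2=10]: 1111  = hex F
  rows 12-15 [P1,P2=11]: 0010  = hex 2
Output column (row 0 .. row 15) = 1111001011110010
Output column grouped in 4s = 1111 0010 1111 0010 = 0xF2F2
Convert to decimal digit by digit (value = value*16 + digit):
  F -> 15
  15*16 + 2 = 242
  242*16 + 15 (F) = 3887
  3887*16 + 2 = 62194
Decimal = 62194

62194


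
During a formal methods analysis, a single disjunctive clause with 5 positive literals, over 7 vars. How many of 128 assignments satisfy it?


Step 1: Total=2^7=128
Step 2: Unsat when all 5 false: 2^2=4
Step 3: Sat=128-4=124

124


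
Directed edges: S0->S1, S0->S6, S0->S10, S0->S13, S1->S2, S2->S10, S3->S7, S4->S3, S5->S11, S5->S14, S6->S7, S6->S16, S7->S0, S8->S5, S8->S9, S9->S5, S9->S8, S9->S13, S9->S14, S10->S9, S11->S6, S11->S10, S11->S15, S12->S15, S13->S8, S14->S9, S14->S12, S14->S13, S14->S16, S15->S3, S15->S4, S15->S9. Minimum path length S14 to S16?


BFS layer-by-layer from S14:
  dist 0: {S14}
  dist 1: {S9, S12, S13, S16}
  -> S16 reached at distance 1
Shortest path length = 1

1


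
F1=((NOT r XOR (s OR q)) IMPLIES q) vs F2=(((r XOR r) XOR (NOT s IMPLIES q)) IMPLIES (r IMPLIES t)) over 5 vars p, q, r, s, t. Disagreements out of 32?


F1 = ((NOT r XOR (s OR q)) IMPLIES q)
F2 = (((r XOR r) XOR (NOT s IMPLIES q)) IMPLIES (r IMPLIES t))
Evaluate both on each of 32 rows (bits = p,q,r,s,t):
  row 0 [00000]: F1=0 F2=1 (differ) -> 1
  row 1 [00001]: F1=0 F2=1 (differ) -> 1
  row 2 [00010]: F1=1 F2=1 -> 0
  row 3 [00011]: F1=1 F2=1 -> 0
  row 4 [00100]: F1=1 F2=1 -> 0
  row 5 [00101]: F1=1 F2=1 -> 0
  row 6 [00110]: F1=0 F2=0 -> 0
  row 7 [00111]: F1=0 F2=1 (differ) -> 1
  row 8 [01000]: F1=1 F2=1 -> 0
  row 9 [01001]: F1=1 F2=1 -> 0
  row 10 [01010]: F1=1 F2=1 -> 0
  row 11 [01011]: F1=1 F2=1 -> 0
  row 12 [01100]: F1=1 F2=0 (differ) -> 1
  row 13 [01101]: F1=1 F2=1 -> 0
  row 14 [01110]: F1=1 F2=0 (differ) -> 1
  row 15 [01111]: F1=1 F2=1 -> 0
  row 16 [10000]: F1=0 F2=1 (differ) -> 1
  row 17 [10001]: F1=0 F2=1 (differ) -> 1
  row 18 [10010]: F1=1 F2=1 -> 0
  row 19 [10011]: F1=1 F2=1 -> 0
  row 20 [10100]: F1=1 F2=1 -> 0
  row 21 [10101]: F1=1 F2=1 -> 0
  row 22 [10110]: F1=0 F2=0 -> 0
  row 23 [10111]: F1=0 F2=1 (differ) -> 1
  row 24 [11000]: F1=1 F2=1 -> 0
  row 25 [11001]: F1=1 F2=1 -> 0
  row 26 [11010]: F1=1 F2=1 -> 0
  row 27 [11011]: F1=1 F2=1 -> 0
  row 28 [11100]: F1=1 F2=0 (differ) -> 1
  row 29 [11101]: F1=1 F2=1 -> 0
  row 30 [11110]: F1=1 F2=0 (differ) -> 1
  row 31 [11111]: F1=1 F2=1 -> 0
Full result column, 8 rows per line (p,q fixed per line; r,s,t runs 000..111 left to right):
  rows 0-7 [p,q=00]: 11000001  (ones: 3)
  rows 8-15 [p,q=01]: 00001010  (ones: 2)
  rows 16-23 [p,q=10]: 11000001  (ones: 3)
  rows 24-31 [p,q=11]: 00001010  (ones: 2)
Disagreements = 3+2+3+2 = 10

10


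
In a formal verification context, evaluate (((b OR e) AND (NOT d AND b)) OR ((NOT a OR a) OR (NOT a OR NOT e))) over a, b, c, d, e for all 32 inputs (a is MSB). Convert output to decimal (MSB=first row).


Formula: (((b OR e) AND (NOT d AND b)) OR ((NOT a OR a) OR (NOT a OR NOT e))) over a, b, c, d, e (32 rows)
Evaluate each row (bits = a,b,c,d,e, MSB first):
  row 0 [00000]: (((0 OR 0) AND (NOT 0 AND 0)) OR ((NOT 0 OR 0) OR (NOT 0 OR NOT 0))) -> 1
  row 1 [00001]: (((0 OR 1) AND (NOT 0 AND 0)) OR ((NOT 0 OR 0) OR (NOT 0 OR NOT 1))) -> 1
  row 2 [00010]: (((0 OR 0) AND (NOT 1 AND 0)) OR ((NOT 0 OR 0) OR (NOT 0 OR NOT 0))) -> 1
  row 3 [00011]: (((0 OR 1) AND (NOT 1 AND 0)) OR ((NOT 0 OR 0) OR (NOT 0 OR NOT 1))) -> 1
  row 4 [00100]: (((0 OR 0) AND (NOT 0 AND 0)) OR ((NOT 0 OR 0) OR (NOT 0 OR NOT 0))) -> 1
  row 5 [00101]: (((0 OR 1) AND (NOT 0 AND 0)) OR ((NOT 0 OR 0) OR (NOT 0 OR NOT 1))) -> 1
  row 6 [00110]: (((0 OR 0) AND (NOT 1 AND 0)) OR ((NOT 0 OR 0) OR (NOT 0 OR NOT 0))) -> 1
  row 7 [00111]: (((0 OR 1) AND (NOT 1 AND 0)) OR ((NOT 0 OR 0) OR (NOT 0 OR NOT 1))) -> 1
  row 8 [01000]: (((1 OR 0) AND (NOT 0 AND 1)) OR ((NOT 0 OR 0) OR (NOT 0 OR NOT 0))) -> 1
  row 9 [01001]: (((1 OR 1) AND (NOT 0 AND 1)) OR ((NOT 0 OR 0) OR (NOT 0 OR NOT 1))) -> 1
  row 10 [01010]: (((1 OR 0) AND (NOT 1 AND 1)) OR ((NOT 0 OR 0) OR (NOT 0 OR NOT 0))) -> 1
  row 11 [01011]: (((1 OR 1) AND (NOT 1 AND 1)) OR ((NOT 0 OR 0) OR (NOT 0 OR NOT 1))) -> 1
  row 12 [01100]: (((1 OR 0) AND (NOT 0 AND 1)) OR ((NOT 0 OR 0) OR (NOT 0 OR NOT 0))) -> 1
  row 13 [01101]: (((1 OR 1) AND (NOT 0 AND 1)) OR ((NOT 0 OR 0) OR (NOT 0 OR NOT 1))) -> 1
  row 14 [01110]: (((1 OR 0) AND (NOT 1 AND 1)) OR ((NOT 0 OR 0) OR (NOT 0 OR NOT 0))) -> 1
  row 15 [01111]: (((1 OR 1) AND (NOT 1 AND 1)) OR ((NOT 0 OR 0) OR (NOT 0 OR NOT 1))) -> 1
  row 16 [10000]: (((0 OR 0) AND (NOT 0 AND 0)) OR ((NOT 1 OR 1) OR (NOT 1 OR NOT 0))) -> 1
  row 17 [10001]: (((0 OR 1) AND (NOT 0 AND 0)) OR ((NOT 1 OR 1) OR (NOT 1 OR NOT 1))) -> 1
  row 18 [10010]: (((0 OR 0) AND (NOT 1 AND 0)) OR ((NOT 1 OR 1) OR (NOT 1 OR NOT 0))) -> 1
  row 19 [10011]: (((0 OR 1) AND (NOT 1 AND 0)) OR ((NOT 1 OR 1) OR (NOT 1 OR NOT 1))) -> 1
  row 20 [10100]: (((0 OR 0) AND (NOT 0 AND 0)) OR ((NOT 1 OR 1) OR (NOT 1 OR NOT 0))) -> 1
  row 21 [10101]: (((0 OR 1) AND (NOT 0 AND 0)) OR ((NOT 1 OR 1) OR (NOT 1 OR NOT 1))) -> 1
  row 22 [10110]: (((0 OR 0) AND (NOT 1 AND 0)) OR ((NOT 1 OR 1) OR (NOT 1 OR NOT 0))) -> 1
  row 23 [10111]: (((0 OR 1) AND (NOT 1 AND 0)) OR ((NOT 1 OR 1) OR (NOT 1 OR NOT 1))) -> 1
  row 24 [11000]: (((1 OR 0) AND (NOT 0 AND 1)) OR ((NOT 1 OR 1) OR (NOT 1 OR NOT 0))) -> 1
  row 25 [11001]: (((1 OR 1) AND (NOT 0 AND 1)) OR ((NOT 1 OR 1) OR (NOT 1 OR NOT 1))) -> 1
  row 26 [11010]: (((1 OR 0) AND (NOT 1 AND 1)) OR ((NOT 1 OR 1) OR (NOT 1 OR NOT 0))) -> 1
  row 27 [11011]: (((1 OR 1) AND (NOT 1 AND 1)) OR ((NOT 1 OR 1) OR (NOT 1 OR NOT 1))) -> 1
  row 28 [11100]: (((1 OR 0) AND (NOT 0 AND 1)) OR ((NOT 1 OR 1) OR (NOT 1 OR NOT 0))) -> 1
  row 29 [11101]: (((1 OR 1) AND (NOT 0 AND 1)) OR ((NOT 1 OR 1) OR (NOT 1 OR NOT 1))) -> 1
  row 30 [11110]: (((1 OR 0) AND (NOT 1 AND 1)) OR ((NOT 1 OR 1) OR (NOT 1 OR NOT 0))) -> 1
  row 31 [11111]: (((1 OR 1) AND (NOT 1 AND 1)) OR ((NOT 1 OR 1) OR (NOT 1 OR NOT 1))) -> 1
Full result column, 4 rows per line (a,b,c fixed per line; d,e runs 00..11 left to right):
  rows 0-3 [a,b,c=000]: 1111  = hex F
  rows 4-7 [a,b,c=001]: 1111  = hex F
  rows 8-11 [a,b,c=010]: 1111  = hex F
  rows 12-15 [a,b,c=011]: 1111  = hex F
  rows 16-19 [a,b,c=100]: 1111  = hex F
  rows 20-23 [a,b,c=101]: 1111  = hex F
  rows 24-27 [a,b,c=110]: 1111  = hex F
  rows 28-31 [a,b,c=111]: 1111  = hex F
Output column (row 0 .. row 31) = 11111111111111111111111111111111
Output column grouped in 4s = 1111 1111 1111 1111 1111 1111 1111 1111 = 0xFFFFFFFF
Convert to decimal digit by digit (value = value*16 + digit):
  F -> 15
  15*16 + 15 (F) = 255
  255*16 + 15 (F) = 4095
  4095*16 + 15 (F) = 65535
  65535*16 + 15 (F) = 1048575
  1048575*16 + 15 (F) = 16777215
  16777215*16 + 15 (F) = 268435455
  268435455*16 + 15 (F) = 4294967295
Decimal = 4294967295

4294967295


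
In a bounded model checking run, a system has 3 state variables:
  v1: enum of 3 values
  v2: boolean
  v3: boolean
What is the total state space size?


State space = product of domain sizes of all variables.
Domain sizes:
  v1 (enum of 3 values): 3
  v2 (boolean): 2
  v3 (boolean): 2
Product = 3 * 2 * 2 = 12

12


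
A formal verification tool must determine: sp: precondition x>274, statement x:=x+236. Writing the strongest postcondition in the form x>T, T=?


Formula: sp(P, x:=E) = exists old_x. (x = E[old_x/x]) AND P[old_x/x] (old_x is the value of x before the assignment; eliminate old_x by solving x = E[old_x/x] for old_x)
Step 1: Precondition P: x>274, i.e. old_x > 274
Step 2: Assignment gives x = old_x + 236, so old_x = x - 236
Step 3: Substitute into P: x - 236 > 274
Step 4: Simplify: x > 274+236 = 510

510


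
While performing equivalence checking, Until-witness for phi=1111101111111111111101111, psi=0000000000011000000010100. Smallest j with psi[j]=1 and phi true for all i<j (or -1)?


(phi U psi) at 0: need smallest j with psi[j]=1 and phi[i]=1 for all i in [0,j).
Scan from step 0:
  step 0: phi=1, psi=0 -> continue
  step 1: phi=1, psi=0 -> continue
  step 2: phi=1, psi=0 -> continue
  step 3: phi=1, psi=0 -> continue
  step 5: phi=0 -> phi-prefix broken from here
  step 11: psi=1 but phi already failed -> not a witness
  step 12: psi=1 but phi already failed -> not a witness
  step 20: psi=1 but phi already failed -> not a witness
  step 22: psi=1 but phi already failed -> not a witness
  end of trace: no witness -> -1
Witness step = -1

-1


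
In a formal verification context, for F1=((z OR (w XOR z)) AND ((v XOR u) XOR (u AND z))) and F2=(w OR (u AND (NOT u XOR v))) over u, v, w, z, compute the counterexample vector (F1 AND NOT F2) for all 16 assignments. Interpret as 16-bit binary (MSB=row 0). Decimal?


F1 = ((z OR (w XOR z)) AND ((v XOR u) XOR (u AND z)))
F2 = (w OR (u AND (NOT u XOR v)))
Counterexample to F1=>F2 is where F1=1 and F2=0.
Evaluate each row (bits = u,v,w,z, MSB first):
  row 0 [0000]: F1=0 F2=0 -> F1&~F2 -> 0
  row 1 [0001]: F1=0 F2=0 -> F1&~F2 -> 0
  row 2 [0010]: F1=0 F2=1 -> F1&~F2 -> 0
  row 3 [0011]: F1=0 F2=1 -> F1&~F2 -> 0
  row 4 [0100]: F1=0 F2=0 -> F1&~F2 -> 0
  row 5 [0101]: F1=1 F2=0 -> F1&~F2 -> 1
  row 6 [0110]: F1=1 F2=1 -> F1&~F2 -> 0
  row 7 [0111]: F1=1 F2=1 -> F1&~F2 -> 0
  row 8 [1000]: F1=0 F2=0 -> F1&~F2 -> 0
  row 9 [1001]: F1=0 F2=0 -> F1&~F2 -> 0
  row 10 [1010]: F1=1 F2=1 -> F1&~F2 -> 0
  row 11 [1011]: F1=0 F2=1 -> F1&~F2 -> 0
  row 12 [1100]: F1=0 F2=1 -> F1&~F2 -> 0
  row 13 [1101]: F1=1 F2=1 -> F1&~F2 -> 0
  row 14 [1110]: F1=0 F2=1 -> F1&~F2 -> 0
  row 15 [1111]: F1=1 F2=1 -> F1&~F2 -> 0
Full result column, 4 rows per line (u,v fixed per line; w,z runs 00..11 left to right):
  rows 0-3 [u,v=00]: 0000  = hex 0
  rows 4-7 [u,v=01]: 0100  = hex 4
  rows 8-11 [u,v=10]: 0000  = hex 0
  rows 12-15 [u,v=11]: 0000  = hex 0
Counterexample vector (row 0 .. row 15) = 0000010000000000
Output column grouped in 4s = 0000 0100 0000 0000 = 0x0400
Convert to decimal digit by digit (value = value*16 + digit):
  0 -> 0
  0*16 + 4 = 4
  4*16 + 0 = 64
  64*16 + 0 = 1024
Decimal = 1024

1024


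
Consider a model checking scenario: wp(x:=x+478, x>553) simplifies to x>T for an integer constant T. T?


Formula: wp(x:=E, P) = P[E/x] (substitute E for x in postcondition)
Step 1: Postcondition: x>553
Step 2: Substitute x+478 for x: x+478>553
Step 3: Solve for x: x > 553-478 = 75

75


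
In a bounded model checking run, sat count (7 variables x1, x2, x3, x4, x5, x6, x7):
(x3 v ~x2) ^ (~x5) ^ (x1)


CNF with 3 clauses over 7 vars (128 assignments).
An assignment satisfies CNF iff every clause has >=1 true literal.
Check each row (bits = x1,x2,x3,x4,x5,x6,x7; clause T/F shown):
  row 0 [0000000]: clauses=TTF -> 0
  row 1 [0000001]: clauses=TTF -> 0
  row 2 [0000010]: clauses=TTF -> 0
  row 3 [0000011]: clauses=TTF -> 0
  row 4 [0000100]: clauses=TFF -> 0
  (every remaining row is evaluated the same way; all 128 results are listed next)
Full result column, 8 rows per line (x1,x2,x3,x4 fixed per line; x5,x6,x7 runs 000..111 left to right):
  rows 0-7 [x1,x2,x3,x4=0000]: 00000000  (ones: 0)
  rows 8-15 [x1,x2,x3,x4=0001]: 00000000  (ones: 0)
  rows 16-23 [x1,x2,x3,x4=0010]: 00000000  (ones: 0)
  rows 24-31 [x1,x2,x3,x4=0011]: 00000000  (ones: 0)
  rows 32-39 [x1,x2,x3,x4=0100]: 00000000  (ones: 0)
  rows 40-47 [x1,x2,x3,x4=0101]: 00000000  (ones: 0)
  rows 48-55 [x1,x2,x3,x4=0110]: 00000000  (ones: 0)
  rows 56-63 [x1,x2,x3,x4=0111]: 00000000  (ones: 0)
  rows 64-71 [x1,x2,x3,x4=1000]: 11110000  (ones: 4)
  rows 72-79 [x1,x2,x3,x4=1001]: 11110000  (ones: 4)
  rows 80-87 [x1,x2,x3,x4=1010]: 11110000  (ones: 4)
  rows 88-95 [x1,x2,x3,x4=1011]: 11110000  (ones: 4)
  rows 96-103 [x1,x2,x3,x4=1100]: 00000000  (ones: 0)
  rows 104-111 [x1,x2,x3,x4=1101]: 00000000  (ones: 0)
  rows 112-119 [x1,x2,x3,x4=1110]: 11110000  (ones: 4)
  rows 120-127 [x1,x2,x3,x4=1111]: 11110000  (ones: 4)
Satisfying assignments = 0+0+0+0+0+0+0+0+4+4+4+4+0+0+4+4 = 24

24


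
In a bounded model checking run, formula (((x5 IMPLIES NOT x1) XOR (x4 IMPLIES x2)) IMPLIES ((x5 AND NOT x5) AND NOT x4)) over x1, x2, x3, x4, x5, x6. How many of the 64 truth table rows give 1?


Formula: (((x5 IMPLIES NOT x1) XOR (x4 IMPLIES x2)) IMPLIES ((x5 AND NOT x5) AND NOT x4)) over 6 vars (64 rows)
Evaluate each row (x1, x2, x3, x4, x5, x6 as bits, MSB first):
  row 0 [000000]: (((0 IMPLIES NOT 0) XOR (0 IMPLIES 0)) IMPLIES ((0 AND NOT 0) AND NOT 0)) -> 1
  row 1 [000001]: (((0 IMPLIES NOT 0) XOR (0 IMPLIES 0)) IMPLIES ((0 AND NOT 0) AND NOT 0)) -> 1
  row 2 [000010]: (((1 IMPLIES NOT 0) XOR (0 IMPLIES 0)) IMPLIES ((1 AND NOT 1) AND NOT 0)) -> 1
  row 3 [000011]: (((1 IMPLIES NOT 0) XOR (0 IMPLIES 0)) IMPLIES ((1 AND NOT 1) AND NOT 0)) -> 1
  row 4 [000100]: (((0 IMPLIES NOT 0) XOR (1 IMPLIES 0)) IMPLIES ((0 AND NOT 0) AND NOT 1)) -> 0
  (every remaining row is evaluated the same way; all 64 results are listed next)
Full result column, 8 rows per line (x1,x2,x3 fixed per line; x4,x5,x6 runs 000..111 left to right):
  rows 0-7 [x1,x2,x3=000]: 11110000  (ones: 4)
  rows 8-15 [x1,x2,x3=001]: 11110000  (ones: 4)
  rows 16-23 [x1,x2,x3=010]: 11111111  (ones: 8)
  rows 24-31 [x1,x2,x3=011]: 11111111  (ones: 8)
  rows 32-39 [x1,x2,x3=100]: 11000011  (ones: 4)
  rows 40-47 [x1,x2,x3=101]: 11000011  (ones: 4)
  rows 48-55 [x1,x2,x3=110]: 11001100  (ones: 4)
  rows 56-63 [x1,x2,x3=111]: 11001100  (ones: 4)
Count of 1-rows = 4+4+8+8+4+4+4+4 = 40

40


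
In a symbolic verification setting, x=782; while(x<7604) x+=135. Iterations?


Step 1: x goes from 782 toward 7604 by 135; the body runs while x<7604, so iterations = ceil((bound-start)/step)
Step 2: Distance=6822
Step 3: ceil(6822/135)=51

51


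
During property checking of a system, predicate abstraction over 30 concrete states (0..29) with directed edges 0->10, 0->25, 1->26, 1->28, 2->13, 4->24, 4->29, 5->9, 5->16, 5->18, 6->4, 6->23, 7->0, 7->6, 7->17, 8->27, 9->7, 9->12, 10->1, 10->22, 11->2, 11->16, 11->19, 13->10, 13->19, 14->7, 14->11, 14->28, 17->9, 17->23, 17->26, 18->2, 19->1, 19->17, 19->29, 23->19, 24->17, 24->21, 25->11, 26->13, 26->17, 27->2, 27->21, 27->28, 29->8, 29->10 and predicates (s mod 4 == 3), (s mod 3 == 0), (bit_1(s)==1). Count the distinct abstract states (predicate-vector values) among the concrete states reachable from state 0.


BFS from 0:
Concrete reachable: {0, 1, 2, 4, 6, 7, 8, 9, 10, 11, 12, 13, 16, 17, 19, 21, 22, 23, 24, 25, 26, 27, 28, 29}
Abstract via predicates (s mod 4 == 3), (s mod 3 == 0), (bit_1(s)==1):
  (0,0,0) <- {1, 4, 8, 13, 16, 17, 25, 28, 29}
  (0,0,1) <- {2, 10, 22, 26}
  (0,1,0) <- {0, 9, 12, 21, 24}
  (0,1,1) <- {6}
  (1,0,1) <- {7, 11, 19, 23}
  (1,1,1) <- {27}
Distinct abstract states = 6

6


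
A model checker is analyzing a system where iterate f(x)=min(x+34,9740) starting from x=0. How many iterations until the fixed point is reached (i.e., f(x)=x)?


Step 1: x=0, cap=9740, increment=34
Step 2: x grows by 34 each step until capped at 9740; fixed point is x=9740
Step 3: iterations = ceil(9740/34) = 287

287


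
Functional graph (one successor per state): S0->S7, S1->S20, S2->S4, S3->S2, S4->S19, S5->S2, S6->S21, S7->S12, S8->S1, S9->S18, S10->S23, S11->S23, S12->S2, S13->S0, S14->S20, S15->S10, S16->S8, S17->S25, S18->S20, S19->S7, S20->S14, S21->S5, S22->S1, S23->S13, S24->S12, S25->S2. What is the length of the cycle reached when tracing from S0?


Trace from S0 until a state repeats:
  S0 -> S7 -> S12 -> S2 -> S4 -> S19 -> S7
S7 first seen at step 1, revisited at step 6.
Cycle length = 6 - 1 = 5

5


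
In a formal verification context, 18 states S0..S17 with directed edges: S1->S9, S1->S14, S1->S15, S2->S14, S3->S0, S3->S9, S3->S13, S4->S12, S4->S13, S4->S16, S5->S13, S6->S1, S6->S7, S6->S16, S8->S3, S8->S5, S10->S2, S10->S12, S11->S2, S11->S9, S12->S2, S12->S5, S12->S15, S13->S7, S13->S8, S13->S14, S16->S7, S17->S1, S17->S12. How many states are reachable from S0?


BFS from S0:
  layer 0: {S0}
Reachable set: {S0}
Count = 1

1


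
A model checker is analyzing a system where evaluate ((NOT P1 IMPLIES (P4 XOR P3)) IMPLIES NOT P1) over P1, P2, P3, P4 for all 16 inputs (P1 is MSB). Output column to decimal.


Formula: ((NOT P1 IMPLIES (P4 XOR P3)) IMPLIES NOT P1) over P1, P2, P3, P4 (16 rows)
Evaluate each row (bits = P1,P2,P3,P4, MSB first):
  row 0 [0000]: ((NOT 0 IMPLIES (0 XOR 0)) IMPLIES NOT 0) -> 1
  row 1 [0001]: ((NOT 0 IMPLIES (1 XOR 0)) IMPLIES NOT 0) -> 1
  row 2 [0010]: ((NOT 0 IMPLIES (0 XOR 1)) IMPLIES NOT 0) -> 1
  row 3 [0011]: ((NOT 0 IMPLIES (1 XOR 1)) IMPLIES NOT 0) -> 1
  row 4 [0100]: ((NOT 0 IMPLIES (0 XOR 0)) IMPLIES NOT 0) -> 1
  row 5 [0101]: ((NOT 0 IMPLIES (1 XOR 0)) IMPLIES NOT 0) -> 1
  row 6 [0110]: ((NOT 0 IMPLIES (0 XOR 1)) IMPLIES NOT 0) -> 1
  row 7 [0111]: ((NOT 0 IMPLIES (1 XOR 1)) IMPLIES NOT 0) -> 1
  row 8 [1000]: ((NOT 1 IMPLIES (0 XOR 0)) IMPLIES NOT 1) -> 0
  row 9 [1001]: ((NOT 1 IMPLIES (1 XOR 0)) IMPLIES NOT 1) -> 0
  row 10 [1010]: ((NOT 1 IMPLIES (0 XOR 1)) IMPLIES NOT 1) -> 0
  row 11 [1011]: ((NOT 1 IMPLIES (1 XOR 1)) IMPLIES NOT 1) -> 0
  row 12 [1100]: ((NOT 1 IMPLIES (0 XOR 0)) IMPLIES NOT 1) -> 0
  row 13 [1101]: ((NOT 1 IMPLIES (1 XOR 0)) IMPLIES NOT 1) -> 0
  row 14 [1110]: ((NOT 1 IMPLIES (0 XOR 1)) IMPLIES NOT 1) -> 0
  row 15 [1111]: ((NOT 1 IMPLIES (1 XOR 1)) IMPLIES NOT 1) -> 0
Full result column, 4 rows per line (P1,P2 fixed per line; P3,P4 runs 00..11 left to right):
  rows 0-3 [P1,P2=00]: 1111  = hex F
  rows 4-7 [P1,P2=01]: 1111  = hex F
  rows 8-11 [P1,P2=10]: 0000  = hex 0
  rows 12-15 [P1,P2=11]: 0000  = hex 0
Output column (row 0 .. row 15) = 1111111100000000
Output column grouped in 4s = 1111 1111 0000 0000 = 0xFF00
Convert to decimal digit by digit (value = value*16 + digit):
  F -> 15
  15*16 + 15 (F) = 255
  255*16 + 0 = 4080
  4080*16 + 0 = 65280
Decimal = 65280

65280


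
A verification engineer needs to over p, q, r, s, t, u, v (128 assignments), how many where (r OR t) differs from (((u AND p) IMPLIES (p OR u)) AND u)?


F1 = (r OR t)
F2 = (((u AND p) IMPLIES (p OR u)) AND u)
Evaluate both on each of 128 rows (bits = p,q,r,s,t,u,v):
  row 0 [0000000]: F1=0 F2=0 -> 0
  row 1 [0000001]: F1=0 F2=0 -> 0
  row 2 [0000010]: F1=0 F2=1 (differ) -> 1
  row 3 [0000011]: F1=0 F2=1 (differ) -> 1
  row 4 [0000100]: F1=1 F2=0 (differ) -> 1
  (every remaining row is evaluated the same way; all 128 results are listed next)
Full result column, 8 rows per line (p,q,r,s fixed per line; t,u,v runs 000..111 left to right):
  rows 0-7 [p,q,r,s=0000]: 00111100  (ones: 4)
  rows 8-15 [p,q,r,s=0001]: 00111100  (ones: 4)
  rows 16-23 [p,q,r,s=0010]: 11001100  (ones: 4)
  rows 24-31 [p,q,r,s=0011]: 11001100  (ones: 4)
  rows 32-39 [p,q,r,s=0100]: 00111100  (ones: 4)
  rows 40-47 [p,q,r,s=0101]: 00111100  (ones: 4)
  rows 48-55 [p,q,r,s=0110]: 11001100  (ones: 4)
  rows 56-63 [p,q,r,s=0111]: 11001100  (ones: 4)
  rows 64-71 [p,q,r,s=1000]: 00111100  (ones: 4)
  rows 72-79 [p,q,r,s=1001]: 00111100  (ones: 4)
  rows 80-87 [p,q,r,s=1010]: 11001100  (ones: 4)
  rows 88-95 [p,q,r,s=1011]: 11001100  (ones: 4)
  rows 96-103 [p,q,r,s=1100]: 00111100  (ones: 4)
  rows 104-111 [p,q,r,s=1101]: 00111100  (ones: 4)
  rows 112-119 [p,q,r,s=1110]: 11001100  (ones: 4)
  rows 120-127 [p,q,r,s=1111]: 11001100  (ones: 4)
Disagreements = 4+4+4+4+4+4+4+4+4+4+4+4+4+4+4+4 = 64

64


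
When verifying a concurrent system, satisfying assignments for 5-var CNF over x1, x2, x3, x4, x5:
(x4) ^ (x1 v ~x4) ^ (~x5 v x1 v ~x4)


CNF with 3 clauses over 5 vars (32 assignments).
An assignment satisfies CNF iff every clause has >=1 true literal.
Check each row (bits = x1,x2,x3,x4,x5; clause T/F shown):
  row 0 [00000]: clauses=FTT -> 0
  row 1 [00001]: clauses=FTT -> 0
  row 2 [00010]: clauses=TFT -> 0
  row 3 [00011]: clauses=TFF -> 0
  row 4 [00100]: clauses=FTT -> 0
  row 5 [00101]: clauses=FTT -> 0
  row 6 [00110]: clauses=TFT -> 0
  row 7 [00111]: clauses=TFF -> 0
  row 8 [01000]: clauses=FTT -> 0
  row 9 [01001]: clauses=FTT -> 0
  row 10 [01010]: clauses=TFT -> 0
  row 11 [01011]: clauses=TFF -> 0
  row 12 [01100]: clauses=FTT -> 0
  row 13 [01101]: clauses=FTT -> 0
  row 14 [01110]: clauses=TFT -> 0
  row 15 [01111]: clauses=TFF -> 0
  row 16 [10000]: clauses=FTT -> 0
  row 17 [10001]: clauses=FTT -> 0
  row 18 [10010]: clauses=TTT -> 1
  row 19 [10011]: clauses=TTT -> 1
  row 20 [10100]: clauses=FTT -> 0
  row 21 [10101]: clauses=FTT -> 0
  row 22 [10110]: clauses=TTT -> 1
  row 23 [10111]: clauses=TTT -> 1
  row 24 [11000]: clauses=FTT -> 0
  row 25 [11001]: clauses=FTT -> 0
  row 26 [11010]: clauses=TTT -> 1
  row 27 [11011]: clauses=TTT -> 1
  row 28 [11100]: clauses=FTT -> 0
  row 29 [11101]: clauses=FTT -> 0
  row 30 [11110]: clauses=TTT -> 1
  row 31 [11111]: clauses=TTT -> 1
Full result column, 8 rows per line (x1,x2 fixed per line; x3,x4,x5 runs 000..111 left to right):
  rows 0-7 [x1,x2=00]: 00000000  (ones: 0)
  rows 8-15 [x1,x2=01]: 00000000  (ones: 0)
  rows 16-23 [x1,x2=10]: 00110011  (ones: 4)
  rows 24-31 [x1,x2=11]: 00110011  (ones: 4)
Satisfying assignments = 0+0+4+4 = 8

8


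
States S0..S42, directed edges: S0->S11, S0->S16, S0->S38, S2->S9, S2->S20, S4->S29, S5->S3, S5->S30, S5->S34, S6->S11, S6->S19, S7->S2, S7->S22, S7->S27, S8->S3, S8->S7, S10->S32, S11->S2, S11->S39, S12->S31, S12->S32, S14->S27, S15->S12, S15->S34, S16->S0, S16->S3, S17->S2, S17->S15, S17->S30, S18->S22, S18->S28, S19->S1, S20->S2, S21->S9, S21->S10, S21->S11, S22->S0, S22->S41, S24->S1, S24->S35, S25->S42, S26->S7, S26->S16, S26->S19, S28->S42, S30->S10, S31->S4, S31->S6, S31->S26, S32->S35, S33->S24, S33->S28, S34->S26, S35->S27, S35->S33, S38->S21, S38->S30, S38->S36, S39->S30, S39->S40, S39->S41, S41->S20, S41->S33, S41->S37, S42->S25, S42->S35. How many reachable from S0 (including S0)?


BFS from S0:
  layer 0: {S0}
  layer 1: {S11, S16, S38}
  layer 2: {S2, S3, S21, S30, S36, S39}
  layer 3: {S9, S10, S20, S40, S41}
  layer 4: {S32, S33, S37}
  layer 5: {S24, S28, S35}
  layer 6: {S1, S27, S42}
  layer 7: {S25}
Reachable set: {S0, S1, S2, S3, S9, S10, S11, S16, S20, S21, S24, S25, S27, S28, S30, S32, S33, S35, S36, S37, S38, S39, S40, S41, S42}
Count = 25

25


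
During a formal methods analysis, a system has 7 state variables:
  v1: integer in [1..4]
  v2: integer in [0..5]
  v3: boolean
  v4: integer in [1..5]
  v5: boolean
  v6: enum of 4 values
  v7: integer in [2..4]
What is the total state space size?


State space = product of domain sizes of all variables.
Domain sizes:
  v1 (integer in [1..4]): 4
  v2 (integer in [0..5]): 6
  v3 (boolean): 2
  v4 (integer in [1..5]): 5
  v5 (boolean): 2
  v6 (enum of 4 values): 4
  v7 (integer in [2..4]): 3
Product = 4 * 6 * 2 * 5 * 2 * 4 * 3 = 5760

5760


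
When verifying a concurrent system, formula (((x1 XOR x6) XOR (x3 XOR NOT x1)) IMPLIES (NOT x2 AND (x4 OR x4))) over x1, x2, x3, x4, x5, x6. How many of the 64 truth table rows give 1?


Formula: (((x1 XOR x6) XOR (x3 XOR NOT x1)) IMPLIES (NOT x2 AND (x4 OR x4))) over 6 vars (64 rows)
Evaluate each row (x1, x2, x3, x4, x5, x6 as bits, MSB first):
  row 0 [000000]: (((0 XOR 0) XOR (0 XOR NOT 0)) IMPLIES (NOT 0 AND (0 OR 0))) -> 0
  row 1 [000001]: (((0 XOR 1) XOR (0 XOR NOT 0)) IMPLIES (NOT 0 AND (0 OR 0))) -> 1
  row 2 [000010]: (((0 XOR 0) XOR (0 XOR NOT 0)) IMPLIES (NOT 0 AND (0 OR 0))) -> 0
  row 3 [000011]: (((0 XOR 1) XOR (0 XOR NOT 0)) IMPLIES (NOT 0 AND (0 OR 0))) -> 1
  row 4 [000100]: (((0 XOR 0) XOR (0 XOR NOT 0)) IMPLIES (NOT 0 AND (1 OR 1))) -> 1
  (every remaining row is evaluated the same way; all 64 results are listed next)
Full result column, 8 rows per line (x1,x2,x3 fixed per line; x4,x5,x6 runs 000..111 left to right):
  rows 0-7 [x1,x2,x3=000]: 01011111  (ones: 6)
  rows 8-15 [x1,x2,x3=001]: 10101111  (ones: 6)
  rows 16-23 [x1,x2,x3=010]: 01010101  (ones: 4)
  rows 24-31 [x1,x2,x3=011]: 10101010  (ones: 4)
  rows 32-39 [x1,x2,x3=100]: 01011111  (ones: 6)
  rows 40-47 [x1,x2,x3=101]: 10101111  (ones: 6)
  rows 48-55 [x1,x2,x3=110]: 01010101  (ones: 4)
  rows 56-63 [x1,x2,x3=111]: 10101010  (ones: 4)
Count of 1-rows = 6+6+4+4+6+6+4+4 = 40

40


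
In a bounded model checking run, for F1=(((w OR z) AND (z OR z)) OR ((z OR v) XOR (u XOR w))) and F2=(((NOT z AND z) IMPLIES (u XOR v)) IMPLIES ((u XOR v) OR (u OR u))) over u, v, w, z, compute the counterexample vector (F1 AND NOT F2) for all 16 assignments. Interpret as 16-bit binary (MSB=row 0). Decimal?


F1 = (((w OR z) AND (z OR z)) OR ((z OR v) XOR (u XOR w)))
F2 = (((NOT z AND z) IMPLIES (u XOR v)) IMPLIES ((u XOR v) OR (u OR u)))
Counterexample to F1=>F2 is where F1=1 and F2=0.
Evaluate each row (bits = u,v,w,z, MSB first):
  row 0 [0000]: F1=0 F2=0 -> F1&~F2 -> 0
  row 1 [0001]: F1=1 F2=0 -> F1&~F2 -> 1
  row 2 [0010]: F1=1 F2=0 -> F1&~F2 -> 1
  row 3 [0011]: F1=1 F2=0 -> F1&~F2 -> 1
  row 4 [0100]: F1=1 F2=1 -> F1&~F2 -> 0
  row 5 [0101]: F1=1 F2=1 -> F1&~F2 -> 0
  row 6 [0110]: F1=0 F2=1 -> F1&~F2 -> 0
  row 7 [0111]: F1=1 F2=1 -> F1&~F2 -> 0
  row 8 [1000]: F1=1 F2=1 -> F1&~F2 -> 0
  row 9 [1001]: F1=1 F2=1 -> F1&~F2 -> 0
  row 10 [1010]: F1=0 F2=1 -> F1&~F2 -> 0
  row 11 [1011]: F1=1 F2=1 -> F1&~F2 -> 0
  row 12 [1100]: F1=0 F2=1 -> F1&~F2 -> 0
  row 13 [1101]: F1=1 F2=1 -> F1&~F2 -> 0
  row 14 [1110]: F1=1 F2=1 -> F1&~F2 -> 0
  row 15 [1111]: F1=1 F2=1 -> F1&~F2 -> 0
Full result column, 4 rows per line (u,v fixed per line; w,z runs 00..11 left to right):
  rows 0-3 [u,v=00]: 0111  = hex 7
  rows 4-7 [u,v=01]: 0000  = hex 0
  rows 8-11 [u,v=10]: 0000  = hex 0
  rows 12-15 [u,v=11]: 0000  = hex 0
Counterexample vector (row 0 .. row 15) = 0111000000000000
Output column grouped in 4s = 0111 0000 0000 0000 = 0x7000
Convert to decimal digit by digit (value = value*16 + digit):
  7 -> 7
  7*16 + 0 = 112
  112*16 + 0 = 1792
  1792*16 + 0 = 28672
Decimal = 28672

28672


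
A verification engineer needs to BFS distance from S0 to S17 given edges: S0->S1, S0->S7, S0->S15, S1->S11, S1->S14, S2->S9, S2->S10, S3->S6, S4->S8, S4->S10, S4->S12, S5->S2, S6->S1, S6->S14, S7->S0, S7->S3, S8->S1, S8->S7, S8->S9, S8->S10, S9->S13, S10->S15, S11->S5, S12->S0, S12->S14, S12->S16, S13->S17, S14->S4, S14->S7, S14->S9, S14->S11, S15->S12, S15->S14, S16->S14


BFS layer-by-layer from S0:
  dist 0: {S0}
  dist 1: {S1, S7, S15}
  dist 2: {S3, S11, S12, S14}
  dist 3: {S4, S5, S6, S9, S16}
  dist 4: {S2, S8, S10, S13}
  dist 5: {S17}
  -> S17 reached at distance 5
Shortest path length = 5

5


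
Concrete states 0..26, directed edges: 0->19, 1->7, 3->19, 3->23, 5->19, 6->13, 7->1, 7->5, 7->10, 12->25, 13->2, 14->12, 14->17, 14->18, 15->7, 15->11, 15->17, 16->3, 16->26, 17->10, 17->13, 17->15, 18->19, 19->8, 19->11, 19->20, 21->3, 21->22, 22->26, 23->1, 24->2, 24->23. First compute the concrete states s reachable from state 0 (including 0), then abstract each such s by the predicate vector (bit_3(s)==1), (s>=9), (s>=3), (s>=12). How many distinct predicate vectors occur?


BFS from 0:
Concrete reachable: {0, 8, 11, 19, 20}
Abstract via predicates (bit_3(s)==1), (s>=9), (s>=3), (s>=12):
  (0,0,0,0) <- {0}
  (0,1,1,1) <- {19, 20}
  (1,0,1,0) <- {8}
  (1,1,1,0) <- {11}
Distinct abstract states = 4

4


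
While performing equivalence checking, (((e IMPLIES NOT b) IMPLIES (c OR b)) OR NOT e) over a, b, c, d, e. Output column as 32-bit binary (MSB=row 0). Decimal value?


Formula: (((e IMPLIES NOT b) IMPLIES (c OR b)) OR NOT e) over a, b, c, d, e (32 rows)
Evaluate each row (bits = a,b,c,d,e, MSB first):
  row 0 [00000]: (((0 IMPLIES NOT 0) IMPLIES (0 OR 0)) OR NOT 0) -> 1
  row 1 [00001]: (((1 IMPLIES NOT 0) IMPLIES (0 OR 0)) OR NOT 1) -> 0
  row 2 [00010]: (((0 IMPLIES NOT 0) IMPLIES (0 OR 0)) OR NOT 0) -> 1
  row 3 [00011]: (((1 IMPLIES NOT 0) IMPLIES (0 OR 0)) OR NOT 1) -> 0
  row 4 [00100]: (((0 IMPLIES NOT 0) IMPLIES (1 OR 0)) OR NOT 0) -> 1
  row 5 [00101]: (((1 IMPLIES NOT 0) IMPLIES (1 OR 0)) OR NOT 1) -> 1
  row 6 [00110]: (((0 IMPLIES NOT 0) IMPLIES (1 OR 0)) OR NOT 0) -> 1
  row 7 [00111]: (((1 IMPLIES NOT 0) IMPLIES (1 OR 0)) OR NOT 1) -> 1
  row 8 [01000]: (((0 IMPLIES NOT 1) IMPLIES (0 OR 1)) OR NOT 0) -> 1
  row 9 [01001]: (((1 IMPLIES NOT 1) IMPLIES (0 OR 1)) OR NOT 1) -> 1
  row 10 [01010]: (((0 IMPLIES NOT 1) IMPLIES (0 OR 1)) OR NOT 0) -> 1
  row 11 [01011]: (((1 IMPLIES NOT 1) IMPLIES (0 OR 1)) OR NOT 1) -> 1
  row 12 [01100]: (((0 IMPLIES NOT 1) IMPLIES (1 OR 1)) OR NOT 0) -> 1
  row 13 [01101]: (((1 IMPLIES NOT 1) IMPLIES (1 OR 1)) OR NOT 1) -> 1
  row 14 [01110]: (((0 IMPLIES NOT 1) IMPLIES (1 OR 1)) OR NOT 0) -> 1
  row 15 [01111]: (((1 IMPLIES NOT 1) IMPLIES (1 OR 1)) OR NOT 1) -> 1
  row 16 [10000]: (((0 IMPLIES NOT 0) IMPLIES (0 OR 0)) OR NOT 0) -> 1
  row 17 [10001]: (((1 IMPLIES NOT 0) IMPLIES (0 OR 0)) OR NOT 1) -> 0
  row 18 [10010]: (((0 IMPLIES NOT 0) IMPLIES (0 OR 0)) OR NOT 0) -> 1
  row 19 [10011]: (((1 IMPLIES NOT 0) IMPLIES (0 OR 0)) OR NOT 1) -> 0
  row 20 [10100]: (((0 IMPLIES NOT 0) IMPLIES (1 OR 0)) OR NOT 0) -> 1
  row 21 [10101]: (((1 IMPLIES NOT 0) IMPLIES (1 OR 0)) OR NOT 1) -> 1
  row 22 [10110]: (((0 IMPLIES NOT 0) IMPLIES (1 OR 0)) OR NOT 0) -> 1
  row 23 [10111]: (((1 IMPLIES NOT 0) IMPLIES (1 OR 0)) OR NOT 1) -> 1
  row 24 [11000]: (((0 IMPLIES NOT 1) IMPLIES (0 OR 1)) OR NOT 0) -> 1
  row 25 [11001]: (((1 IMPLIES NOT 1) IMPLIES (0 OR 1)) OR NOT 1) -> 1
  row 26 [11010]: (((0 IMPLIES NOT 1) IMPLIES (0 OR 1)) OR NOT 0) -> 1
  row 27 [11011]: (((1 IMPLIES NOT 1) IMPLIES (0 OR 1)) OR NOT 1) -> 1
  row 28 [11100]: (((0 IMPLIES NOT 1) IMPLIES (1 OR 1)) OR NOT 0) -> 1
  row 29 [11101]: (((1 IMPLIES NOT 1) IMPLIES (1 OR 1)) OR NOT 1) -> 1
  row 30 [11110]: (((0 IMPLIES NOT 1) IMPLIES (1 OR 1)) OR NOT 0) -> 1
  row 31 [11111]: (((1 IMPLIES NOT 1) IMPLIES (1 OR 1)) OR NOT 1) -> 1
Full result column, 4 rows per line (a,b,c fixed per line; d,e runs 00..11 left to right):
  rows 0-3 [a,b,c=000]: 1010  = hex A
  rows 4-7 [a,b,c=001]: 1111  = hex F
  rows 8-11 [a,b,c=010]: 1111  = hex F
  rows 12-15 [a,b,c=011]: 1111  = hex F
  rows 16-19 [a,b,c=100]: 1010  = hex A
  rows 20-23 [a,b,c=101]: 1111  = hex F
  rows 24-27 [a,b,c=110]: 1111  = hex F
  rows 28-31 [a,b,c=111]: 1111  = hex F
Output column (row 0 .. row 31) = 10101111111111111010111111111111
Output column grouped in 4s = 1010 1111 1111 1111 1010 1111 1111 1111 = 0xAFFFAFFF
Convert to decimal digit by digit (value = value*16 + digit):
  A -> 10
  10*16 + 15 (F) = 175
  175*16 + 15 (F) = 2815
  2815*16 + 15 (F) = 45055
  45055*16 + 10 (A) = 720890
  720890*16 + 15 (F) = 11534255
  11534255*16 + 15 (F) = 184548095
  184548095*16 + 15 (F) = 2952769535
Decimal = 2952769535

2952769535


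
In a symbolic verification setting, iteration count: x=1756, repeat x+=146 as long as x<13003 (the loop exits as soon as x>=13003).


Step 1: x goes from 1756 toward 13003 by 146; the body runs while x<13003, so iterations = ceil((bound-start)/step)
Step 2: Distance=11247
Step 3: ceil(11247/146)=78

78


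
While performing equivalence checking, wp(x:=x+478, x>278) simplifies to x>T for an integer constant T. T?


Formula: wp(x:=E, P) = P[E/x] (substitute E for x in postcondition)
Step 1: Postcondition: x>278
Step 2: Substitute x+478 for x: x+478>278
Step 3: Solve for x: x > 278-478 = -200

-200


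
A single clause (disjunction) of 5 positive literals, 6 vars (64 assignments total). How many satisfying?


Step 1: Total=2^6=64
Step 2: Unsat when all 5 false: 2^1=2
Step 3: Sat=64-2=62

62


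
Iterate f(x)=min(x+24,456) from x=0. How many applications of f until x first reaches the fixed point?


Step 1: x=0, cap=456, increment=24
Step 2: x grows by 24 each step until capped at 456; fixed point is x=456
Step 3: iterations = ceil(456/24) = 19

19


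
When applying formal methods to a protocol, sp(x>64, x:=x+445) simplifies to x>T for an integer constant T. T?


Formula: sp(P, x:=E) = exists old_x. (x = E[old_x/x]) AND P[old_x/x] (old_x is the value of x before the assignment; eliminate old_x by solving x = E[old_x/x] for old_x)
Step 1: Precondition P: x>64, i.e. old_x > 64
Step 2: Assignment gives x = old_x + 445, so old_x = x - 445
Step 3: Substitute into P: x - 445 > 64
Step 4: Simplify: x > 64+445 = 509

509


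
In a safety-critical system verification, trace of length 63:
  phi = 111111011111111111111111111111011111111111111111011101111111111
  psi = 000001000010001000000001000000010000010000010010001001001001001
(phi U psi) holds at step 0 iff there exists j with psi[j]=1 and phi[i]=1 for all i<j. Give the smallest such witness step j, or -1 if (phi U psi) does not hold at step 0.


(phi U psi) at 0: need smallest j with psi[j]=1 and phi[i]=1 for all i in [0,j).
Scan from step 0:
  step 0: phi=1, psi=0 -> continue
  step 1: phi=1, psi=0 -> continue
  step 2: phi=1, psi=0 -> continue
  step 3: phi=1, psi=0 -> continue
  step 5: psi=1 and phi held for [0,5) -> witness found
Witness step = 5

5


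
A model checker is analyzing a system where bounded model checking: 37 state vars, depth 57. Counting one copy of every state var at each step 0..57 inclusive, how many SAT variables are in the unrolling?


BMC unrolls to depth k, creating one copy of each state var for steps 0..k.
Step count = 57 + 1 = 58 (steps 0 through 57)
Vars per step = 37
Total = 37 * 58 = 2146

2146


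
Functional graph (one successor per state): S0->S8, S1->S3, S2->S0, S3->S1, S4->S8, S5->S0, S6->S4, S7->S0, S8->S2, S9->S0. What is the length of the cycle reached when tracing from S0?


Trace from S0 until a state repeats:
  S0 -> S8 -> S2 -> S0
S0 first seen at step 0, revisited at step 3.
Cycle length = 3 - 0 = 3

3
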